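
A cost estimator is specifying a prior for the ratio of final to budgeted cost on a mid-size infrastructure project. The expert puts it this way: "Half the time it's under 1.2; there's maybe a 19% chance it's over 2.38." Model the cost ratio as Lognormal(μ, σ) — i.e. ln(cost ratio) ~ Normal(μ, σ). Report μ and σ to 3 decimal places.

μ ≈ 0.182, σ ≈ 0.780

If T ~ Lognormal(μ,σ) then ln T ~ Normal(μ,σ), so the p-quantile of ln T is μ + z_p·σ.
ln(1.2) = 0.1823 and ln(2.38) = 0.8671; z_{0.5} = 0, z_{0.81} = 0.8779.
σ = (0.8671 − 0.1823)/(0.8779 − (0)) = 0.780.
μ = 0.1823 − (0)·0.780 = 0.182.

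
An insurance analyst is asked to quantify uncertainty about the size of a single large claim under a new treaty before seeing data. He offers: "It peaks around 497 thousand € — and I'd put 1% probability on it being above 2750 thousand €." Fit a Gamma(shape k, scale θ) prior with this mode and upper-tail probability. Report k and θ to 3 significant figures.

k ≈ 2.3, θ ≈ 383

Gamma(k,θ) with k>1 has mode (k−1)θ, so θ = 497/(k−1).
Need P(X < 2750) = 0.99 with θ tied to k this way. Start at k = 2, θ = 497: P(X<2750) ≈ 0.974.
Too low — raise k to concentrate. Iterating converges to k ≈ 2.3.
Then θ = 497/(2.3−1) ≈ 383.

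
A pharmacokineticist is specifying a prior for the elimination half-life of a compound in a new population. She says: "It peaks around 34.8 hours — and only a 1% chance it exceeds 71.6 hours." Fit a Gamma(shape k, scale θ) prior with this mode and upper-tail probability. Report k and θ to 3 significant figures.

k ≈ 10.4, θ ≈ 3.71

Gamma(k,θ) with k>1 has mode (k−1)θ, so θ = 34.8/(k−1).
Need P(X < 71.6) = 0.99 with θ tied to k this way. Start at k = 2, θ = 34.8: P(X<71.6) ≈ 0.609.
Too low — raise k to concentrate. Iterating converges to k ≈ 10.4.
Then θ = 34.8/(10.4−1) ≈ 3.71.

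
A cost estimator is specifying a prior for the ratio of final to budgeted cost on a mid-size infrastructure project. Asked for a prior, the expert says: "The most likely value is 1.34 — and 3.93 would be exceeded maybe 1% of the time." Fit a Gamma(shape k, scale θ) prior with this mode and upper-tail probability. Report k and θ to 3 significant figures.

k ≈ 4.91, θ ≈ 0.343

Gamma(k,θ) with k>1 has mode (k−1)θ, so θ = 1.34/(k−1).
Need P(X < 3.93) = 0.99 with θ tied to k this way. Start at k = 2, θ = 1.34: P(X<3.93) ≈ 0.791.
Too low — raise k to concentrate. Iterating converges to k ≈ 4.91.
Then θ = 1.34/(4.91−1) ≈ 0.343.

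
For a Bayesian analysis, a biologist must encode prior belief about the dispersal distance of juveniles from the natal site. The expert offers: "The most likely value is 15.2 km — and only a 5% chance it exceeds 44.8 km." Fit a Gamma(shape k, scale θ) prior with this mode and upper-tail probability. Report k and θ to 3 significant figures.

k ≈ 3.27, θ ≈ 6.68

Gamma(k,θ) with k>1 has mode (k−1)θ, so θ = 15.2/(k−1).
Need P(X < 44.8) = 0.95 with θ tied to k this way. Start at k = 2, θ = 15.2: P(X<44.8) ≈ 0.793.
Too low — raise k to concentrate. Iterating converges to k ≈ 3.27.
Then θ = 15.2/(3.27−1) ≈ 6.68.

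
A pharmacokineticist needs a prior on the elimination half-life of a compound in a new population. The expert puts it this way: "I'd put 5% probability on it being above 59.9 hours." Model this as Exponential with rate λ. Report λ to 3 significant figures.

P(T > 59.9) = e^(−λ·59.9) = 0.05, so λ = −ln(0.05)/59.9 = 0.05.

λ ≈ 0.05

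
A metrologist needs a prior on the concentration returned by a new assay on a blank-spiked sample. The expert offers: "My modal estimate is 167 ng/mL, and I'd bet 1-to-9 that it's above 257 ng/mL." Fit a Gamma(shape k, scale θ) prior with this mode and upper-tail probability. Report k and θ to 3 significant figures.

k ≈ 11.1, θ ≈ 16.6

Gamma(k,θ) with k>1 has mode (k−1)θ, so θ = 167/(k−1).
Need P(X < 257) = 0.9 with θ tied to k this way. Start at k = 2, θ = 167: P(X<257) ≈ 0.455.
Too low — raise k to concentrate. Iterating converges to k ≈ 11.1.
Then θ = 167/(11.1−1) ≈ 16.6.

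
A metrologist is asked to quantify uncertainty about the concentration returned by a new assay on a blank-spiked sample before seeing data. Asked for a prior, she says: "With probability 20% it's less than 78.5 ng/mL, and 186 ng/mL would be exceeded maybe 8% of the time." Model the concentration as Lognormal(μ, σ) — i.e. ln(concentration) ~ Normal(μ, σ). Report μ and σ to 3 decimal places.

μ ≈ 4.686, σ ≈ 0.384

If T ~ Lognormal(μ,σ) then ln T ~ Normal(μ,σ), so the p-quantile of ln T is μ + z_p·σ.
ln(78.5) = 4.363 and ln(186) = 5.226; z_{0.2} = -0.8416, z_{0.92} = 1.405.
σ = (5.226 − 4.363)/(1.405 − (-0.8416)) = 0.384.
μ = 4.363 − (-0.8416)·0.384 = 4.686.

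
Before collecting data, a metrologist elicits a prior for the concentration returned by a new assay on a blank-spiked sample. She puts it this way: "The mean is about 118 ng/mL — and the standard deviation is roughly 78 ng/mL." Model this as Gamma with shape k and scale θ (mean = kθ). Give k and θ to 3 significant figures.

k ≈ 2.29, θ ≈ 51.6

For Gamma(k, scale θ): mean = kθ, variance = kθ², so CV = 1/√k.
CV = SD/mean = 78/118 = 0.661, hence k = 1/CV² = 2.29.
Then θ = mean/k = 118/2.29 = 51.6.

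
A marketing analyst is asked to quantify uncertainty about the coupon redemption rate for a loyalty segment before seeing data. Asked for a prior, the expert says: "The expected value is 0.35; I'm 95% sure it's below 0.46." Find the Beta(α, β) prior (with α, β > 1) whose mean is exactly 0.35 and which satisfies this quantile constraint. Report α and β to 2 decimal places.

α ≈ 18.57, β ≈ 34.48

With mean 0.35 fixed, write α = 0.35s, β = 0.65s where s = α+β.
Need P(θ < 0.46) = 0.95 under Beta(0.35s, 0.65s). Normal approximation: (q−m)/√(m(1−m)/s) ≈ z_{0.95} = 1.64, so s ≈ 0.35·0.65·(1.64)²/(0.46−0.35)² = 50.9.
At s = 50.9: P(θ<0.46) ≈ 0.946. Adjusting to match 0.95 gives s ≈ 53.05.
So α = 0.35·53.05 ≈ 18.57, β = 0.65·53.05 ≈ 34.48.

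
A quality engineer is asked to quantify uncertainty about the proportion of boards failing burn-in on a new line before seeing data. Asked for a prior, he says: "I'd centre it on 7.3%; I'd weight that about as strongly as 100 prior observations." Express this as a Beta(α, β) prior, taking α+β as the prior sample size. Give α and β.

Under the effective-sample-size interpretation, Beta(α, β) has prior mean α/(α+β) and prior sample size α+β.
So α+β = 100 and α/(α+β) = 0.073, giving α = 0.073·100 = 7.3 and β = 100 − 7.3 = 92.7.

α = 7.3, β = 92.7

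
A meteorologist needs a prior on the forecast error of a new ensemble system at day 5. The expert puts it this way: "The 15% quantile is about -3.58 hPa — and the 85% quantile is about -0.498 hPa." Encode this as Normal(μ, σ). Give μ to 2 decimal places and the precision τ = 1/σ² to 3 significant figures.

μ = -2.04, τ = 0.452

For Normal(μ,σ), the p-quantile is μ + z_p·σ. Here z_{0.15} = -1.036, z_{0.85} = 1.036.
So -3.58 = μ − 1.036σ and -0.498 = μ + 1.036σ.
Subtracting: σ = (-0.498 − -3.58)/(1.036 − (-1.036)) = 1.49.
Then μ = -3.58 − (-1.036)·1.49 = -2.04.
Precision τ = 1/σ² = 1/1.487² = 0.452.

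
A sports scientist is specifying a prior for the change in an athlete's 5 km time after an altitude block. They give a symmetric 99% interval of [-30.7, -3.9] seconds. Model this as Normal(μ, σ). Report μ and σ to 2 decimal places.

μ = -17.30, σ = 5.20

A symmetric 99% interval runs μ ± z·σ with z = 2.576.
Half-width = 13.4, so σ = 13.4/2.576 = 5.20.
μ is the interval midpoint, -17.30.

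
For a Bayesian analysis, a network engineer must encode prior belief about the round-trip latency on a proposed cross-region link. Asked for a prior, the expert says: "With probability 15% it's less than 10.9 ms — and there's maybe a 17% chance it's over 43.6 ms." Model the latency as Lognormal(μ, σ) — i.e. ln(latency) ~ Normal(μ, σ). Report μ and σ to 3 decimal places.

If T ~ Lognormal(μ,σ) then ln T ~ Normal(μ,σ), so the p-quantile of ln T is μ + z_p·σ.
ln(10.9) = 2.389 and ln(43.6) = 3.775; z_{0.15} = -1.036, z_{0.83} = 0.9542.
σ = (3.775 − 2.389)/(0.9542 − (-1.036)) = 0.696.
μ = 2.389 − (-1.036)·0.696 = 3.111.

μ ≈ 3.111, σ ≈ 0.696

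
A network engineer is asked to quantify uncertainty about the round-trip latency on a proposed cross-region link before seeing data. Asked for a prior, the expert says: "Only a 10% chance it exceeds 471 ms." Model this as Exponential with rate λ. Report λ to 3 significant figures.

λ ≈ 0.00489

P(T > 471.0) = e^(−λ·471.0) = 0.1, so λ = −ln(0.1)/471.0 = 0.00489.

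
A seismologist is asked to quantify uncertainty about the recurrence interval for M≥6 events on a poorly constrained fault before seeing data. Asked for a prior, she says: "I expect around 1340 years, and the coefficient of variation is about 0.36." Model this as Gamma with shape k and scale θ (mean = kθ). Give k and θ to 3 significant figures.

For Gamma(k, scale θ): mean = kθ, variance = kθ², so CV = 1/√k.
CV = 0.36, hence k = 1/CV² = 7.72.
Then θ = mean/k = 1340/7.72 = 174.

k ≈ 7.72, θ ≈ 174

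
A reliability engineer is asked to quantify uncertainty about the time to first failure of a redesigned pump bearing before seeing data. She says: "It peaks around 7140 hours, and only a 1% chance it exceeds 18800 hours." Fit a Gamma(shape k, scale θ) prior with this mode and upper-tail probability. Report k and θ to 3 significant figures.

k ≈ 5.95, θ ≈ 1440

Gamma(k,θ) with k>1 has mode (k−1)θ, so θ = 7140/(k−1).
Need P(X < 18800) = 0.99 with θ tied to k this way. Start at k = 2, θ = 7140: P(X<18800) ≈ 0.739.
Too low — raise k to concentrate. Iterating converges to k ≈ 5.95.
Then θ = 7140/(5.95−1) ≈ 1440.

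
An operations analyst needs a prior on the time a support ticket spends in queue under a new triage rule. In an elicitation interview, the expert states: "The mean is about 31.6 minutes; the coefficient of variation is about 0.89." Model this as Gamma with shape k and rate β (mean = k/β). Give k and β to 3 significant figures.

k ≈ 1.26, β ≈ 0.04

For Gamma(k, rate β): mean = k/β, variance = k/β², so CV = 1/√k.
CV = 0.89, hence k = 1/CV² = 1.26.
Then β = k/mean = 1.26/31.6 = 0.04.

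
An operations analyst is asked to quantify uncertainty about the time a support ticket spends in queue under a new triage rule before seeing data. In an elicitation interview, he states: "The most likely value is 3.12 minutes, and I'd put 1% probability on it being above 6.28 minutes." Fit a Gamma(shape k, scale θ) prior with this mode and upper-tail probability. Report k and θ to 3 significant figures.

k ≈ 11, θ ≈ 0.311

Gamma(k,θ) with k>1 has mode (k−1)θ, so θ = 3.12/(k−1).
Need P(X < 6.28) = 0.99 with θ tied to k this way. Start at k = 2, θ = 3.12: P(X<6.28) ≈ 0.597.
Too low — raise k to concentrate. Iterating converges to k ≈ 11.
Then θ = 3.12/(11−1) ≈ 0.311.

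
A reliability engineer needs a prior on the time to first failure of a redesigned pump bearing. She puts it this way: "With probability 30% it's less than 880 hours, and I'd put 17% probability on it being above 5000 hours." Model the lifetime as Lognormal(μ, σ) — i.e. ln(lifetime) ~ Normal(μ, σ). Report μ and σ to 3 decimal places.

If T ~ Lognormal(μ,σ) then ln T ~ Normal(μ,σ), so the p-quantile of ln T is μ + z_p·σ.
ln(880) = 6.78 and ln(5000) = 8.517; z_{0.3} = -0.5244, z_{0.83} = 0.9542.
σ = (8.517 − 6.78)/(0.9542 − (-0.5244)) = 1.175.
μ = 6.78 − (-0.5244)·1.175 = 7.396.

μ ≈ 7.396, σ ≈ 1.175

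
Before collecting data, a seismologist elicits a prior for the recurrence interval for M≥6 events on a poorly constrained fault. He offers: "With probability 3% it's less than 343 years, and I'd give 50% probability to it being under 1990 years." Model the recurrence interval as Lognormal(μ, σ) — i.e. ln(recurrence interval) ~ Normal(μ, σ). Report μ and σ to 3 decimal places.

μ ≈ 7.596, σ ≈ 0.935

If T ~ Lognormal(μ,σ) then ln T ~ Normal(μ,σ), so the p-quantile of ln T is μ + z_p·σ.
ln(343) = 5.838 and ln(1990) = 7.596; z_{0.03} = -1.881, z_{0.5} = 0.
σ = (7.596 − 5.838)/(0 − (-1.881)) = 0.935.
μ = 5.838 − (-1.881)·0.935 = 7.596.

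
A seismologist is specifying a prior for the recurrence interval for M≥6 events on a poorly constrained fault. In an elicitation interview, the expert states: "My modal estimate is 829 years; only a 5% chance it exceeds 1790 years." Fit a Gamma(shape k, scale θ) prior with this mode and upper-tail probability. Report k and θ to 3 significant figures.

Gamma(k,θ) with k>1 has mode (k−1)θ, so θ = 829/(k−1).
Need P(X < 1790) = 0.95 with θ tied to k this way. Start at k = 2, θ = 829: P(X<1790) ≈ 0.635.
Too low — raise k to concentrate. Iterating converges to k ≈ 5.65.
Then θ = 829/(5.65−1) ≈ 178.

k ≈ 5.65, θ ≈ 178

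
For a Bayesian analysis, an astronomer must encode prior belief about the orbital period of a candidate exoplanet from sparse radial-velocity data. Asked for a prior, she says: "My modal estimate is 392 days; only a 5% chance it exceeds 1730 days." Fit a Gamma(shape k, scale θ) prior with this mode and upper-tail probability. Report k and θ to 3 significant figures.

k ≈ 2.12, θ ≈ 351

Gamma(k,θ) with k>1 has mode (k−1)θ, so θ = 392/(k−1).
Need P(X < 1730) = 0.95 with θ tied to k this way. Start at k = 2, θ = 392: P(X<1730) ≈ 0.934.
Too low — raise k to concentrate. Iterating converges to k ≈ 2.12.
Then θ = 392/(2.12−1) ≈ 351.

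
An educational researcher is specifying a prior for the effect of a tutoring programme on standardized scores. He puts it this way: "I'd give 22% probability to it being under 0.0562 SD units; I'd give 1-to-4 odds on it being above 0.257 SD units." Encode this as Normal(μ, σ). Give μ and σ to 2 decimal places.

For Normal(μ,σ), the p-quantile is μ + z_p·σ. Here z_{0.22} = -0.7722, z_{0.8} = 0.8416.
So 0.0562 = μ − 0.7722σ and 0.257 = μ + 0.8416σ.
Subtracting: σ = (0.257 − 0.0562)/(0.8416 − (-0.7722)) = 0.12.
Then μ = 0.0562 − (-0.7722)·0.12 = 0.15.

μ = 0.15, σ = 0.12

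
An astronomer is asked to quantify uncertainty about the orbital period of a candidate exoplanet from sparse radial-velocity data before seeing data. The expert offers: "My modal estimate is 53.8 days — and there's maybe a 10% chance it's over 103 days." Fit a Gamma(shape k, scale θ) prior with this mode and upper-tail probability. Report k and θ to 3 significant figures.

k ≈ 5.54, θ ≈ 11.9

Gamma(k,θ) with k>1 has mode (k−1)θ, so θ = 53.8/(k−1).
Need P(X < 103) = 0.9 with θ tied to k this way. Start at k = 2, θ = 53.8: P(X<103) ≈ 0.570.
Too low — raise k to concentrate. Iterating converges to k ≈ 5.54.
Then θ = 53.8/(5.54−1) ≈ 11.9.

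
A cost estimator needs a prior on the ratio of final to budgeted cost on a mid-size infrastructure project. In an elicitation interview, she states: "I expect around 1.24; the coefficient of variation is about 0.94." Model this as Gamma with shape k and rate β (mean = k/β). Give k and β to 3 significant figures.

k ≈ 1.13, β ≈ 0.913

For Gamma(k, rate β): mean = k/β, variance = k/β², so CV = 1/√k.
CV = 0.94, hence k = 1/CV² = 1.13.
Then β = k/mean = 1.13/1.24 = 0.913.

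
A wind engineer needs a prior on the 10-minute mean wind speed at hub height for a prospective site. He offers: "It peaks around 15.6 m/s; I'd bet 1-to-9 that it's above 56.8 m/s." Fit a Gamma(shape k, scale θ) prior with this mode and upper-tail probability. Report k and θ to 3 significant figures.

Gamma(k,θ) with k>1 has mode (k−1)θ, so θ = 15.6/(k−1).
Need P(X < 56.8) = 0.9 with θ tied to k this way. Start at k = 2, θ = 15.6: P(X<56.8) ≈ 0.878.
Too low — raise k to concentrate. Iterating converges to k ≈ 2.12.
Then θ = 15.6/(2.12−1) ≈ 14.

k ≈ 2.12, θ ≈ 14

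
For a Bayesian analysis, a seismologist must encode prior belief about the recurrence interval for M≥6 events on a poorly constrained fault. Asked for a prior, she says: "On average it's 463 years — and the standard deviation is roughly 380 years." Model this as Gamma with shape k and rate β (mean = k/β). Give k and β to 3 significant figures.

For Gamma(k, rate β): mean = k/β, variance = k/β², so CV = 1/√k.
CV = SD/mean = 380/463 = 0.8207, hence k = 1/CV² = 1.48.
Then β = k/mean = 1.48/463 = 0.00321.

k ≈ 1.48, β ≈ 0.00321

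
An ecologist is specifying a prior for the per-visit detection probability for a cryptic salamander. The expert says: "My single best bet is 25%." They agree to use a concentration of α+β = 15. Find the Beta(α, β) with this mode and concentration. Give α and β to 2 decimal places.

α = 4.25, β = 10.75

For α,β > 1 the Beta mode is (α−1)/(α+β−2). With α+β = 15, the mode is (α−1)/13.
Set (α−1)/13 = 0.25 → α = 1 + 0.25·13 = 4.25.
β = 15 − α = 10.75.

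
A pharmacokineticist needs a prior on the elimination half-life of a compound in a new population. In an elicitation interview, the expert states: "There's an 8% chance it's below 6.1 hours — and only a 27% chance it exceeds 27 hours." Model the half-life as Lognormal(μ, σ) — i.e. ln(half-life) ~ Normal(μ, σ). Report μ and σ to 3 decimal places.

μ ≈ 2.844, σ ≈ 0.737

If T ~ Lognormal(μ,σ) then ln T ~ Normal(μ,σ), so the p-quantile of ln T is μ + z_p·σ.
ln(6.1) = 1.808 and ln(27) = 3.296; z_{0.08} = -1.405, z_{0.73} = 0.6128.
σ = (3.296 − 1.808)/(0.6128 − (-1.405)) = 0.737.
μ = 1.808 − (-1.405)·0.737 = 2.844.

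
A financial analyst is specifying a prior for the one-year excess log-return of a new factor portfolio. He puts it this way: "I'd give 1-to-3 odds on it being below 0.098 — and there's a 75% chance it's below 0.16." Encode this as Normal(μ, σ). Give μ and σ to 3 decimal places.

μ = 0.129, σ = 0.046

The p-quantile of Normal(μ,σ) is μ + z_p·σ, with z_{0.25} = -0.6745 and z_{0.75} = 0.6745.
Eliminate σ: μ = (z₂·x₁ − z₁·x₂)/(z₂ − z₁) = (0.6745·0.098 − (-0.6745)·0.16)/1.349 = 0.129.
Then σ = (x₂ − x₁)/(z₂ − z₁) = (0.16 − 0.098)/1.349 = 0.046.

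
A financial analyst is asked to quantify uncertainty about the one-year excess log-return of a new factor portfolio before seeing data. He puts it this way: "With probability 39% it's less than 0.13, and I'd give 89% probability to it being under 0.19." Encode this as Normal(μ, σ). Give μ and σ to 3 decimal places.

μ = 0.141, σ = 0.040

For Normal(μ,σ), the p-quantile is μ + z_p·σ. Here z_{0.39} = -0.2793, z_{0.89} = 1.227.
So 0.13 = μ − 0.2793σ and 0.19 = μ + 1.227σ.
Subtracting: σ = (0.19 − 0.13)/(1.227 − (-0.2793)) = 0.040.
Then μ = 0.13 − (-0.2793)·0.040 = 0.141.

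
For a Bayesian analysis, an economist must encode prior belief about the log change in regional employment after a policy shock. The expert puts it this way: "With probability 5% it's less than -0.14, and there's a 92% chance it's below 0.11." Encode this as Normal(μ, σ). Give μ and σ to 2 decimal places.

μ = -0.01, σ = 0.08

The p-quantile of Normal(μ,σ) is μ + z_p·σ, with z_{0.05} = -1.645 and z_{0.92} = 1.405.
Eliminate σ: μ = (z₂·x₁ − z₁·x₂)/(z₂ − z₁) = (1.405·-0.14 − (-1.645)·0.11)/3.05 = -0.01.
Then σ = (x₂ − x₁)/(z₂ − z₁) = (0.11 − -0.14)/3.05 = 0.08.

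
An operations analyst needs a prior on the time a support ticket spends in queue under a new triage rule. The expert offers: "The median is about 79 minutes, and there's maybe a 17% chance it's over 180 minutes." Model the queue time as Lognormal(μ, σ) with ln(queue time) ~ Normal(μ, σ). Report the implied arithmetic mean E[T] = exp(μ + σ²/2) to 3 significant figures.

E[T] ≈ 115 minutes

If T ~ Lognormal(μ,σ) then ln T ~ Normal(μ,σ), so the p-quantile of ln T is μ + z_p·σ.
ln(79) = 4.369 and ln(180) = 5.193; z_{0.5} = 0, z_{0.83} = 0.9542.
σ = (5.193 − 4.369)/(0.9542 − (0)) = 0.863.
μ = 4.369 − (0)·0.863 = 4.369.
E[T] = exp(μ + σ²/2) = exp(4.369 + 0.3724) = 115 minutes.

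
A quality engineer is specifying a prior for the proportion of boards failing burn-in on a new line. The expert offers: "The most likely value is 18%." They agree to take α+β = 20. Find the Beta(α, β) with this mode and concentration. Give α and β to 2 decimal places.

For α,β > 1 the Beta mode is (α−1)/(α+β−2). With α+β = 20, the mode is (α−1)/18.
Set (α−1)/18 = 0.18 → α = 1 + 0.18·18 = 4.24.
β = 20 − α = 15.76.

α = 4.24, β = 15.76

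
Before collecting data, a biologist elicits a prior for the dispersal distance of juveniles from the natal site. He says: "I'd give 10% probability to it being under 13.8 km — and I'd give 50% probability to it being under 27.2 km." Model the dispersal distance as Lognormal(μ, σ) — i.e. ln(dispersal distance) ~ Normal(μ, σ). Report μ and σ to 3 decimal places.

If T ~ Lognormal(μ,σ) then ln T ~ Normal(μ,σ), so the p-quantile of ln T is μ + z_p·σ.
ln(13.8) = 2.625 and ln(27.2) = 3.303; z_{0.1} = -1.282, z_{0.5} = 0.
σ = (3.303 − 2.625)/(0 − (-1.282)) = 0.529.
μ = 2.625 − (-1.282)·0.529 = 3.303.

μ ≈ 3.303, σ ≈ 0.529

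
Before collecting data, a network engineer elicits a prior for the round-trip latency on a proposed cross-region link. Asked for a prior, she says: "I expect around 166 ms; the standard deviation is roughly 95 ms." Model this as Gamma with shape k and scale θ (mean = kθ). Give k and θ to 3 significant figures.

For Gamma(k, scale θ): mean = kθ, variance = kθ², so CV = 1/√k.
CV = SD/mean = 95/166 = 0.5723, hence k = 1/CV² = 3.05.
Then θ = mean/k = 166/3.05 = 54.4.

k ≈ 3.05, θ ≈ 54.4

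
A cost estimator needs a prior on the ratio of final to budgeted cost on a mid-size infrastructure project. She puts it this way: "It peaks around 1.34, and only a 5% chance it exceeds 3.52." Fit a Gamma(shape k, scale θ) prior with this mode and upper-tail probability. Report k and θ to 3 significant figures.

k ≈ 3.89, θ ≈ 0.463

Gamma(k,θ) with k>1 has mode (k−1)θ, so θ = 1.34/(k−1).
Need P(X < 3.52) = 0.95 with θ tied to k this way. Start at k = 2, θ = 1.34: P(X<3.52) ≈ 0.738.
Too low — raise k to concentrate. Iterating converges to k ≈ 3.89.
Then θ = 1.34/(3.89−1) ≈ 0.463.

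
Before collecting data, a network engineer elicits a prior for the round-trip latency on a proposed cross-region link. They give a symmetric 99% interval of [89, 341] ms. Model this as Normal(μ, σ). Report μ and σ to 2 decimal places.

A symmetric 99% interval runs μ ± z·σ with z = 2.576.
Half-width = 126, so σ = 126/2.576 = 48.92.
μ is the interval midpoint, 215.00.

μ = 215.00, σ = 48.92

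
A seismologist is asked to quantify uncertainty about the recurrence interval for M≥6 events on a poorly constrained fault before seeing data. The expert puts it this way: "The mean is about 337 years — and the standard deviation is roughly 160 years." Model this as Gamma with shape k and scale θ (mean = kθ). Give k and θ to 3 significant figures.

For Gamma(k, scale θ): mean = kθ, variance = kθ², so CV = 1/√k.
CV = SD/mean = 160/337 = 0.4748, hence k = 1/CV² = 4.44.
Then θ = mean/k = 337/4.44 = 76.

k ≈ 4.44, θ ≈ 76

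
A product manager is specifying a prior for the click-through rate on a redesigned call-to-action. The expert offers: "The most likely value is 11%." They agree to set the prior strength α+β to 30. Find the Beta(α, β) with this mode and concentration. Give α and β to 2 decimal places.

For α,β > 1 the Beta mode is (α−1)/(α+β−2). With α+β = 30, the mode is (α−1)/28.
Set (α−1)/28 = 0.11 → α = 1 + 0.11·28 = 4.08.
β = 30 − α = 25.92.

α = 4.08, β = 25.92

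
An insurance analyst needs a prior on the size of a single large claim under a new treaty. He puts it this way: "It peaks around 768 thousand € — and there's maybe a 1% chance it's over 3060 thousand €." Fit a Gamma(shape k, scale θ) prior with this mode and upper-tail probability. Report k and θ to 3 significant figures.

Gamma(k,θ) with k>1 has mode (k−1)θ, so θ = 768/(k−1).
Need P(X < 3060) = 0.99 with θ tied to k this way. Start at k = 2, θ = 768: P(X<3060) ≈ 0.907.
Too low — raise k to concentrate. Iterating converges to k ≈ 3.19.
Then θ = 768/(3.19−1) ≈ 351.

k ≈ 3.19, θ ≈ 351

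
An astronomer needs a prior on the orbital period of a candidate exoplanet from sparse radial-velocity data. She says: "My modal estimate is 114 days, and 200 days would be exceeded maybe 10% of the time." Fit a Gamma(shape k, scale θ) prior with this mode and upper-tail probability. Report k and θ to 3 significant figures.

Gamma(k,θ) with k>1 has mode (k−1)θ, so θ = 114/(k−1).
Need P(X < 200) = 0.9 with θ tied to k this way. Start at k = 2, θ = 114: P(X<200) ≈ 0.523.
Too low — raise k to concentrate. Iterating converges to k ≈ 7.01.
Then θ = 114/(7.01−1) ≈ 19.

k ≈ 7.01, θ ≈ 19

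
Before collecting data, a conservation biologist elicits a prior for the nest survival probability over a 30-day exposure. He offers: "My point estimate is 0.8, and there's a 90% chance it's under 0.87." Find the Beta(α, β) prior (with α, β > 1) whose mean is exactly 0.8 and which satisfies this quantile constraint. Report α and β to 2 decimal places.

α ≈ 38.95, β ≈ 9.74

With mean 0.8 fixed, write α = 0.8s, β = 0.2s where s = α+β.
Need P(θ < 0.87) = 0.9 under Beta(0.8s, 0.2s). Normal approximation: (q−m)/√(m(1−m)/s) ≈ z_{0.9} = 1.28, so s ≈ 0.8·0.2·(1.28)²/(0.87−0.8)² = 53.6.
At s = 53.6: P(θ<0.87) ≈ 0.912. Adjusting to match 0.9 gives s ≈ 48.68.
So α = 0.8·48.68 ≈ 38.95, β = 0.2·48.68 ≈ 9.74.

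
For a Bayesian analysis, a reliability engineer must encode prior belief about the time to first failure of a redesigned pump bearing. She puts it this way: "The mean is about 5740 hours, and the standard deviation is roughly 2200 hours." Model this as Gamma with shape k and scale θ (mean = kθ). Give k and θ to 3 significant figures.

k ≈ 6.81, θ ≈ 843

For Gamma(k, scale θ): mean = kθ, variance = kθ², so CV = 1/√k.
CV = SD/mean = 2200/5740 = 0.3833, hence k = 1/CV² = 6.81.
Then θ = mean/k = 5740/6.81 = 843.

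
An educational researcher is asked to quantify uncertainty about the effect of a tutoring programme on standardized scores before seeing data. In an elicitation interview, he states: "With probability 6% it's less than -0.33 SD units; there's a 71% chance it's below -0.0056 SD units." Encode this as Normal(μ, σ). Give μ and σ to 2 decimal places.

μ = -0.09, σ = 0.15

For Normal(μ,σ), the p-quantile is μ + z_p·σ. Here z_{0.06} = -1.555, z_{0.71} = 0.5534.
So -0.33 = μ − 1.555σ and -0.0056 = μ + 0.5534σ.
Subtracting: σ = (-0.0056 − -0.33)/(0.5534 − (-1.555)) = 0.15.
Then μ = -0.33 − (-1.555)·0.15 = -0.09.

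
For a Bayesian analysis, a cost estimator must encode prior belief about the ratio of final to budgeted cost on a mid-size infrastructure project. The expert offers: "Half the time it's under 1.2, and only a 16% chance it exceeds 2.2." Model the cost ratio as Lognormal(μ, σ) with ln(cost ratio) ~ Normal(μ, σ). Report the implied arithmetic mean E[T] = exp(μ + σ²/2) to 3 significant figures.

If T ~ Lognormal(μ,σ) then ln T ~ Normal(μ,σ), so the p-quantile of ln T is μ + z_p·σ.
ln(1.2) = 0.1823 and ln(2.2) = 0.7885; z_{0.5} = 0, z_{0.84} = 0.9945.
σ = (0.7885 − 0.1823)/(0.9945 − (0)) = 0.610.
μ = 0.1823 − (0)·0.610 = 0.182.
E[T] = exp(μ + σ²/2) = exp(0.182 + 0.1858) = 1.44.

E[T] ≈ 1.44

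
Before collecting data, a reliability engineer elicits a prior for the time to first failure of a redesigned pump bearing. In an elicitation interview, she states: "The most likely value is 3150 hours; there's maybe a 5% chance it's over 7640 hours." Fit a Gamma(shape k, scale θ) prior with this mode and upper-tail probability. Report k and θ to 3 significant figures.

k ≈ 4.47, θ ≈ 907

Gamma(k,θ) with k>1 has mode (k−1)θ, so θ = 3150/(k−1).
Need P(X < 7640) = 0.95 with θ tied to k this way. Start at k = 2, θ = 3150: P(X<7640) ≈ 0.697.
Too low — raise k to concentrate. Iterating converges to k ≈ 4.47.
Then θ = 3150/(4.47−1) ≈ 907.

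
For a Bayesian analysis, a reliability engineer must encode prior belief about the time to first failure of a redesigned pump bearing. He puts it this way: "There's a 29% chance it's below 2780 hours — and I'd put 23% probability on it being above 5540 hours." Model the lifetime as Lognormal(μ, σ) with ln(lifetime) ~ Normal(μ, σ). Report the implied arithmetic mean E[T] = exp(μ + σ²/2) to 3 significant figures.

E[T] ≈ 4310 hours

If T ~ Lognormal(μ,σ) then ln T ~ Normal(μ,σ), so the p-quantile of ln T is μ + z_p·σ.
ln(2780) = 7.93 and ln(5540) = 8.62; z_{0.29} = -0.5534, z_{0.77} = 0.7388.
σ = (8.62 − 7.93)/(0.7388 − (-0.5534)) = 0.534.
μ = 7.93 − (-0.5534)·0.534 = 8.225.
E[T] = exp(μ + σ²/2) = exp(8.225 + 0.1424) = 4310 hours.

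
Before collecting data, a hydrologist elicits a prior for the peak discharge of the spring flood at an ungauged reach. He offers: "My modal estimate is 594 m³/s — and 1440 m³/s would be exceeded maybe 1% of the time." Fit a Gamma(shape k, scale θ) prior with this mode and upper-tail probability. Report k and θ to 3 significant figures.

Gamma(k,θ) with k>1 has mode (k−1)θ, so θ = 594/(k−1).
Need P(X < 1440) = 0.99 with θ tied to k this way. Start at k = 2, θ = 594: P(X<1440) ≈ 0.697.
Too low — raise k to concentrate. Iterating converges to k ≈ 7.03.
Then θ = 594/(7.03−1) ≈ 98.6.

k ≈ 7.03, θ ≈ 98.6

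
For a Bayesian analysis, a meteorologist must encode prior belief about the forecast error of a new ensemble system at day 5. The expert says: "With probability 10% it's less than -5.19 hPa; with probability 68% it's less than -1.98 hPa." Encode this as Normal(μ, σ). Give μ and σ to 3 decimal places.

μ = -2.838, σ = 1.835

For Normal(μ,σ), the p-quantile is μ + z_p·σ. Here z_{0.1} = -1.282, z_{0.68} = 0.4677.
So -5.19 = μ − 1.282σ and -1.98 = μ + 0.4677σ.
Subtracting: σ = (-1.98 − -5.19)/(0.4677 − (-1.282)) = 1.835.
Then μ = -5.19 − (-1.282)·1.835 = -2.838.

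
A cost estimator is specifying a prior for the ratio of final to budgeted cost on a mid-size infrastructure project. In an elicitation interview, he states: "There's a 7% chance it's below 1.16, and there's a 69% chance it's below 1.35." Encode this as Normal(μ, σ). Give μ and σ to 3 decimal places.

μ = 1.302, σ = 0.096

For Normal(μ,σ), the p-quantile is μ + z_p·σ. Here z_{0.07} = -1.476, z_{0.69} = 0.4959.
So 1.16 = μ − 1.476σ and 1.35 = μ + 0.4959σ.
Subtracting: σ = (1.35 − 1.16)/(0.4959 − (-1.476)) = 0.096.
Then μ = 1.16 − (-1.476)·0.096 = 1.302.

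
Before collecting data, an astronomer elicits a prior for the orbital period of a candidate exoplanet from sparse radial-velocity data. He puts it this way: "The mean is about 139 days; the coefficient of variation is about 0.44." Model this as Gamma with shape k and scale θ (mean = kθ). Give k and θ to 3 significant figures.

For Gamma(k, scale θ): mean = kθ, variance = kθ², so CV = 1/√k.
CV = 0.44, hence k = 1/CV² = 5.17.
Then θ = mean/k = 139/5.17 = 26.9.

k ≈ 5.17, θ ≈ 26.9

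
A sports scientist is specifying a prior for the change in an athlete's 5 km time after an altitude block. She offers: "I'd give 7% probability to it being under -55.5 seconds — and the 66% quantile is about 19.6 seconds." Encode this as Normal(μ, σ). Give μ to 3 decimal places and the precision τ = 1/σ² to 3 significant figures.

For Normal(μ,σ), the p-quantile is μ + z_p·σ. Here z_{0.07} = -1.476, z_{0.66} = 0.4125.
So -55.5 = μ − 1.476σ and 19.6 = μ + 0.4125σ.
Subtracting: σ = (19.6 − -55.5)/(0.4125 − (-1.476)) = 39.772.
Then μ = -55.5 − (-1.476)·39.772 = 3.195.
Precision τ = 1/σ² = 1/39.77² = 0.000632.

μ = 3.195, τ = 0.000632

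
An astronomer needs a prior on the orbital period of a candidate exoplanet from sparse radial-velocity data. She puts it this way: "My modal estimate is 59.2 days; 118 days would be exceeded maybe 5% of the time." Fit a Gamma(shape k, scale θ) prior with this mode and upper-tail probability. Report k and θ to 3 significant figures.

k ≈ 6.83, θ ≈ 10.2

Gamma(k,θ) with k>1 has mode (k−1)θ, so θ = 59.2/(k−1).
Need P(X < 118) = 0.95 with θ tied to k this way. Start at k = 2, θ = 59.2: P(X<118) ≈ 0.592.
Too low — raise k to concentrate. Iterating converges to k ≈ 6.83.
Then θ = 59.2/(6.83−1) ≈ 10.2.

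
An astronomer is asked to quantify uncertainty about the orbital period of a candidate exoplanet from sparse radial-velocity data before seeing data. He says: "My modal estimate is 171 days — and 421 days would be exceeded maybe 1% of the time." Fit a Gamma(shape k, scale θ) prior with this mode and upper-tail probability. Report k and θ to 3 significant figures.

Gamma(k,θ) with k>1 has mode (k−1)θ, so θ = 171/(k−1).
Need P(X < 421) = 0.99 with θ tied to k this way. Start at k = 2, θ = 171: P(X<421) ≈ 0.705.
Too low — raise k to concentrate. Iterating converges to k ≈ 6.8.
Then θ = 171/(6.8−1) ≈ 29.5.

k ≈ 6.8, θ ≈ 29.5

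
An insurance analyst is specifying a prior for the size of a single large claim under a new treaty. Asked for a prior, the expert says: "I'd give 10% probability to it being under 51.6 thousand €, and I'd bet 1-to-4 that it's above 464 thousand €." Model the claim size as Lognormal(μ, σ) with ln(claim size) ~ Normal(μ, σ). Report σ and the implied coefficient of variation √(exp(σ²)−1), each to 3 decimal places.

If T ~ Lognormal(μ,σ) then ln T ~ Normal(μ,σ), so the p-quantile of ln T is μ + z_p·σ.
ln(51.6) = 3.944 and ln(464) = 6.14; z_{0.1} = -1.282, z_{0.8} = 0.8416.
σ = (6.14 − 3.944)/(0.8416 − (-1.282)) = 1.034.
μ = 3.944 − (-1.282)·1.034 = 5.269.
CV = √(exp(σ²)−1) = √(exp(1.0701)−1) = 1.384.

σ ≈ 1.034, CV ≈ 1.384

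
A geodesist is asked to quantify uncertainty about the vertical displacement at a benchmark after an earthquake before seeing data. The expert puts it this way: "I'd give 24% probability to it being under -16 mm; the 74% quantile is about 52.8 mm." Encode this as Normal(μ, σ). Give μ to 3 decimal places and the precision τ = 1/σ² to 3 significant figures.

The p-quantile of Normal(μ,σ) is μ + z_p·σ, with z_{0.24} = -0.7063 and z_{0.74} = 0.6433.
Eliminate σ: μ = (z₂·x₁ − z₁·x₂)/(z₂ − z₁) = (0.6433·-16 − (-0.7063)·52.8)/1.35 = 20.005.
Then σ = (x₂ − x₁)/(z₂ − z₁) = (52.8 − -16)/1.35 = 50.976.
Precision τ = 1/σ² = 1/50.98² = 0.000385.

μ = 20.005, τ = 0.000385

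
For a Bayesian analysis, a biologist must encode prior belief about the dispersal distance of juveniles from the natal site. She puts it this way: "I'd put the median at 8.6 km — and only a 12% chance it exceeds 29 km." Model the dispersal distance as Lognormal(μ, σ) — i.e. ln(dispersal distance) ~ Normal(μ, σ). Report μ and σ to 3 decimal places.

If T ~ Lognormal(μ,σ) then ln T ~ Normal(μ,σ), so the p-quantile of ln T is μ + z_p·σ.
ln(8.6) = 2.152 and ln(29) = 3.367; z_{0.5} = 0, z_{0.88} = 1.175.
σ = (3.367 − 2.152)/(1.175 − (0)) = 1.035.
μ = 2.152 − (0)·1.035 = 2.152.

μ ≈ 2.152, σ ≈ 1.035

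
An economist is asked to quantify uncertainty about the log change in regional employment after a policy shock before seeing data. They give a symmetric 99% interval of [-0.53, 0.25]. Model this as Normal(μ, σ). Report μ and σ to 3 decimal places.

μ = -0.140, σ = 0.151

A symmetric 99% interval runs μ ± z·σ with z = 2.576.
Half-width = 0.39, so σ = 0.39/2.576 = 0.151.
μ is the interval midpoint, -0.140.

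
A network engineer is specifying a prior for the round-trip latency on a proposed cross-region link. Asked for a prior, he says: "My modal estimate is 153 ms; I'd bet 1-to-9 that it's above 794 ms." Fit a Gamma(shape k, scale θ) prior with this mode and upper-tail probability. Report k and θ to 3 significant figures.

k ≈ 1.65, θ ≈ 237

Gamma(k,θ) with k>1 has mode (k−1)θ, so θ = 153/(k−1).
Need P(X < 794) = 0.9 with θ tied to k this way. Start at k = 2, θ = 153: P(X<794) ≈ 0.965.
Too high — lower k to spread out. Iterating converges to k ≈ 1.65.
Then θ = 153/(1.65−1) ≈ 237.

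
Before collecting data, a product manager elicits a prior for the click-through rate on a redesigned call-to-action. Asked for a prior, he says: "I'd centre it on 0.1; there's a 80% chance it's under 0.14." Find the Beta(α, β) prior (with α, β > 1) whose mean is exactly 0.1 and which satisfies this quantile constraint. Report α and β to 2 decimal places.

α ≈ 3.33, β ≈ 29.94

With mean 0.1 fixed, write α = 0.1s, β = 0.9s where s = α+β.
Need P(θ < 0.14) = 0.8 under Beta(0.1s, 0.9s). Normal approximation: (q−m)/√(m(1−m)/s) ≈ z_{0.8} = 0.842, so s ≈ 0.1·0.9·(0.842)²/(0.14−0.1)² = 39.8.
At s = 39.8: P(θ<0.14) ≈ 0.814. Adjusting to match 0.8 gives s ≈ 33.27.
So α = 0.1·33.27 ≈ 3.33, β = 0.9·33.27 ≈ 29.94.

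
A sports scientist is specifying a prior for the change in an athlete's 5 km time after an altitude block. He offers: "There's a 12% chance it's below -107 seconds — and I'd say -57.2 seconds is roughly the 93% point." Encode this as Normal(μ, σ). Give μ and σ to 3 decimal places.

For Normal(μ,σ), the p-quantile is μ + z_p·σ. Here z_{0.12} = -1.175, z_{0.93} = 1.476.
So -107 = μ − 1.175σ and -57.2 = μ + 1.476σ.
Subtracting: σ = (-57.2 − -107)/(1.476 − (-1.175)) = 18.787.
Then μ = -107 − (-1.175)·18.787 = -84.926.

μ = -84.926, σ = 18.787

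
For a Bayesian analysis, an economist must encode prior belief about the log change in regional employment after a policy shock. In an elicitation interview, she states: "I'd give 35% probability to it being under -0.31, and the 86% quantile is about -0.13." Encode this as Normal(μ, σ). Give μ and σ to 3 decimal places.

μ = -0.263, σ = 0.123

For Normal(μ,σ), the p-quantile is μ + z_p·σ. Here z_{0.35} = -0.3853, z_{0.86} = 1.08.
So -0.31 = μ − 0.3853σ and -0.13 = μ + 1.08σ.
Subtracting: σ = (-0.13 − -0.31)/(1.08 − (-0.3853)) = 0.123.
Then μ = -0.31 − (-0.3853)·0.123 = -0.263.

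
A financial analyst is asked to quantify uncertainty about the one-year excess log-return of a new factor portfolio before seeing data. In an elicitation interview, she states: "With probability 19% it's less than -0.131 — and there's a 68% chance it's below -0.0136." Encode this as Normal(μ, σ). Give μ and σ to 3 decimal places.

For Normal(μ,σ), the p-quantile is μ + z_p·σ. Here z_{0.19} = -0.8779, z_{0.68} = 0.4677.
So -0.131 = μ − 0.8779σ and -0.0136 = μ + 0.4677σ.
Subtracting: σ = (-0.0136 − -0.131)/(0.4677 − (-0.8779)) = 0.087.
Then μ = -0.131 − (-0.8779)·0.087 = -0.054.

μ = -0.054, σ = 0.087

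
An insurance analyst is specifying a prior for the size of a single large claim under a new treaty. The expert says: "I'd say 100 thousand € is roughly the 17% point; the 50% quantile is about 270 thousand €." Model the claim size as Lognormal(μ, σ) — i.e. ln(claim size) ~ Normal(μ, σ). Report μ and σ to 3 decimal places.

If T ~ Lognormal(μ,σ) then ln T ~ Normal(μ,σ), so the p-quantile of ln T is μ + z_p·σ.
ln(100) = 4.605 and ln(270) = 5.598; z_{0.17} = -0.9542, z_{0.5} = 0.
σ = (5.598 − 4.605)/(0 − (-0.9542)) = 1.041.
μ = 4.605 − (-0.9542)·1.041 = 5.598.

μ ≈ 5.598, σ ≈ 1.041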